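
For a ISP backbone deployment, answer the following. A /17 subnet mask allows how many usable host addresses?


Given: subnet mask /17
Host bits = 32 - 17 = 15
Total addresses = 2^15 = 32768
Usable hosts = 32768 - 2 (network + broadcast) = 32766

32766


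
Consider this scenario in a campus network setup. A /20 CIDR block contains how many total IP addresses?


Given: CIDR prefix /20
Host bits = 32 - 20 = 12
Total addresses = 2^12 = 4096

4096


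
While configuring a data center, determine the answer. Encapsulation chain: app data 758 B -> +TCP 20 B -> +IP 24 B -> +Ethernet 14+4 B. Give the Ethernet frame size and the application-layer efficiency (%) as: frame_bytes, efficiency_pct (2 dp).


TCP segment = 758 + 20 = 778 B
IP packet = 778 + 24 = 802 B
Ethernet frame = 802 + 14 + 4 = 820 B
Efficiency = app / frame = 758 / 820 = 0.924390 = 92.4390% -> 92.44% (2 dp)

820, 92.44


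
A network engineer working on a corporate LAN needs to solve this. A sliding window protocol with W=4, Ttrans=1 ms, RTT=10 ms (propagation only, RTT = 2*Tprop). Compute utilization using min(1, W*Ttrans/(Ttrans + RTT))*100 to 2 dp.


Given: W = 4, Ttrans = 1 ms, RTT = 10 ms (= 2 * Tprop, Tprop = 5 ms)
Cycle time = Ttrans + RTT = 1 + 10 = 11 ms (first packet sent until its ACK returns)
W * Ttrans = 4 * 1 = 4 ms of sending per cycle
W * Ttrans / (Ttrans + RTT) = 4 / 11 = 0.363636
U = min(1, 0.363636) = 0.363636
U% = 36.36%

36.36


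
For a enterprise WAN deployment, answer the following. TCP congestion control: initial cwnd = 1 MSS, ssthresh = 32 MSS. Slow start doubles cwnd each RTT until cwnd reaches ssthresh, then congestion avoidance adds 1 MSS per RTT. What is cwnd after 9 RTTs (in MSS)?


RTT 0: cwnd = 1 MSS (initial)
RTT 1: cwnd = 2 MSS (slow start, doubled)
RTT 2: cwnd = 4 MSS (slow start, doubled)
RTT 3: cwnd = 8 MSS (slow start, doubled)
RTT 4: cwnd = 16 MSS (slow start, doubled)
RTT 5: cwnd = 32 MSS (slow start, doubled)
RTT 6: cwnd = 33 MSS (congestion avoidance, +1)
RTT 7: cwnd = 34 MSS (congestion avoidance, +1)
RTT 8: cwnd = 35 MSS (congestion avoidance, +1)
RTT 9: cwnd = 36 MSS (congestion avoidance, +1)

36


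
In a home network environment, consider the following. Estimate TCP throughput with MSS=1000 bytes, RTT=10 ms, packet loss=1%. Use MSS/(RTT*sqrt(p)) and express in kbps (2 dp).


Given: MSS = 1000 bytes, RTT = 10 ms, loss = 1%
RTT in seconds = 10 / 1000 = 0.01
Loss rate = 1% = 0.01
sqrt(loss) = sqrt(0.01) = 0.1
Throughput (bytes/s) = 1000 / (0.01 * 0.1) = 1000000.0000
Throughput (kbps) = 1000000.0000 * 8 / 1000 = 8000.000000 -> 8000.00 kbps (2 dp)

8000.00


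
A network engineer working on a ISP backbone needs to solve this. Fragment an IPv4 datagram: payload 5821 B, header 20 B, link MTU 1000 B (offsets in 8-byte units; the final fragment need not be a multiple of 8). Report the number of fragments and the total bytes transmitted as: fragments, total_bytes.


Max data per non-final fragment = floor((MTU - header)/8)*8 = floor((1000 - 20)/8)*8 = floor(980/8)*8 = 976 B
Final fragment needs no 8-byte alignment: it can carry up to MTU - header = 980 B
Non-final fragments needed = ceil((payload - 980) / 976) = ceil(4841/976) = ceil(4.9600) = 5
Number of fragments = 5 + 1 = 6
Fragment sizes (data): 5 * 976 B + 941 B (last, 941 <= 980 OK)
Total bytes sent = payload + n_frags * header = 5821 + 6*20 = 5821 + 120 = 5941 B

6, 5941


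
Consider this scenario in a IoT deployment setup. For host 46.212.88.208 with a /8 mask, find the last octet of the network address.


Given: IP = 46.212.88.208, prefix = /8
Subnet mask = 255.0.0.0
Last octet of IP: 208
Last octet of mask: 0
Network last octet = 208 AND 0 = 0

0


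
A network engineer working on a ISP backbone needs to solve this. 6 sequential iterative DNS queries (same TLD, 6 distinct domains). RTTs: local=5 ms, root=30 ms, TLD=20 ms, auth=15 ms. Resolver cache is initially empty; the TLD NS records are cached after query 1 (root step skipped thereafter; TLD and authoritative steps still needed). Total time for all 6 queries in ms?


Lookup 1 (cold cache): local + root + TLD + auth = 5 + 30 + 20 + 15 = 70 ms
Lookups 2..6 (TLD NS cached -> skip root; new domain -> still ask TLD and auth): local + TLD + auth = 5 + 20 + 15 = 40 ms each
Remaining 5 lookups: 5 * 40 = 200 ms
Total = 70 + 200 = 270 ms

270


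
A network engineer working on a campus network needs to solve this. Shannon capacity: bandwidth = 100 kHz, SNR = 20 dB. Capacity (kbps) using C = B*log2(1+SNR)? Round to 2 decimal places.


Given: B = 100 kHz, SNR = 20 dB
SNR linear = 10^(20/10) = 100
1 + SNR = 101
log2(101) = 6.6582114828
C = 100 * 1000 * 6.6582114828 = 665821.1483 bps
C = 665.821148 kbps -> 665.82 kbps (2 dp)

665.82


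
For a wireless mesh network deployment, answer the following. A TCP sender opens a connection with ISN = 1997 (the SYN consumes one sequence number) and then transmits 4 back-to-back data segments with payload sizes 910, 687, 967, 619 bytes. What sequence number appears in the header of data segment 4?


The SYN occupies sequence number ISN = 1997, so the first data byte is ISN + 1 = 1998.
SEQ of data segment i = (ISN + 1) + sum of payload sizes of segments 1..i-1.
Segment 1: SEQ = 1998, payload = 910 bytes
Segment 2: SEQ = 2908, payload = 687 bytes
Segment 3: SEQ = 3595, payload = 967 bytes
Segment 4: SEQ = 4562, payload = 619 bytes
SEQ of segment 4 = 1998 + 910 + 687 + 967 = 4562

4562


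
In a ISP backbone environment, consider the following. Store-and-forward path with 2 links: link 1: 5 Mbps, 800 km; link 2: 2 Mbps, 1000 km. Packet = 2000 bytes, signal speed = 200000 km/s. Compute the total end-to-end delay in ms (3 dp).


Packet = 2000 bytes = 16000 bits. Store-and-forward: sum (t_trans + t_prop) per link.
Link 1: t_trans = 16000/(5*10^6) s = 3.2000 ms; t_prop = 800/200000 s = 4.0000 ms; subtotal = 7.2000 ms
Link 2: t_trans = 16000/(2*10^6) s = 8.0000 ms; t_prop = 1000/200000 s = 5.0000 ms; subtotal = 13.0000 ms
End-to-end = 7.2000 + 13.0000 = 20.2000 ms -> 20.200 ms (3 dp)

20.200


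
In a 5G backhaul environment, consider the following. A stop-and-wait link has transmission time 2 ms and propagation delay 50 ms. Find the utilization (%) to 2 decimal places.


Given: Ttrans = 2 ms, Tprop = 50 ms
RTT = 2 * Tprop = 2 * 50 = 100 ms
U = Ttrans / (Ttrans + RTT)
U = 2 / (2 + 100)
U = 2 / 102 = 0.019608
U% = 1.96%

1.96


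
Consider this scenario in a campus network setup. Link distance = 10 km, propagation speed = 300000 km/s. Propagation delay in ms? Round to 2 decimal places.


Given: distance = 10 km, speed = 300000 km/s
Delay = distance / speed = 10 / 300000 seconds
Delay in ms = 10 * 1000 / 300000
Delay = 0.0333 ms
Rounded to 2 dp = 0.03 ms

0.03


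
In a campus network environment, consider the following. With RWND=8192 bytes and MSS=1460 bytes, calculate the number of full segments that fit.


Given: RWND = 8192 bytes, MSS = 1460 bytes
Full segments = floor(RWND / MSS)
Full segments = floor(8192 / 1460)
Full segments = floor(5.611) = 5

5


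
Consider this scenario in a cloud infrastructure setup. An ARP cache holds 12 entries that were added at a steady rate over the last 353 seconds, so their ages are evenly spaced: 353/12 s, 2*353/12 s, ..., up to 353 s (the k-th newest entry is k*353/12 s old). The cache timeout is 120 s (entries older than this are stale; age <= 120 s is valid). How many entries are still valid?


Ages are k * 353/12 s for k = 1..12 (spacing = 29.4167 s).
Entry k is valid iff k * 353/12 <= 120 iff k <= 12 * 120 / 353 = 4.0793
n_valid = floor(4.0793) = 4
(n_stale = 12 - 4 = 8)

4


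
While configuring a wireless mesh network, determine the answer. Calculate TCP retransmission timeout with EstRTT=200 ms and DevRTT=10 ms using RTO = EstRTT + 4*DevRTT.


Given: EstRTT = 200 ms, DevRTT = 10 ms
Timeout = EstRTT + 4 * DevRTT
4 * DevRTT = 4 * 10 = 40
Timeout = 200 + 40 = 240 ms

240


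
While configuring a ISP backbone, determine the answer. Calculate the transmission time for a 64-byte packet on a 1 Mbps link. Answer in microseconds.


Given: packet = 64 bytes, bandwidth = 1 Mbps
Packet in bits = 64 * 8 = 512 bits
Bandwidth = 1 * 10^6 = 1000000 bps
Time = 512 / 1000000 seconds
Time in us = 512 * 10^6 / 1000000 = 512

512


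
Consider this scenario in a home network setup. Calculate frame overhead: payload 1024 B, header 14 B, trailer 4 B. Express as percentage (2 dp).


Given: payload = 1024 B, header = 14 B, trailer = 4 B
Overhead bytes = header + trailer = 14 + 4 = 18
Total frame = payload + overhead = 1024 + 18 = 1042
Overhead % = 18 / 1042 * 100 = 1.7274% -> 1.73% (2 dp)

1.73


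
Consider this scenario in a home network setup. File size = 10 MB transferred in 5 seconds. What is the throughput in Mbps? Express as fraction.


Given: file = 10 MB, time = 5 s
File in Mb = 10 * 8 = 80 Mb
Throughput = 80 / 5 Mbps
Throughput = 16 Mbps

16


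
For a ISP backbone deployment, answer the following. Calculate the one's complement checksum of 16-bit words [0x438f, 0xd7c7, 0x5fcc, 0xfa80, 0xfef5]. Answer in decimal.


Given words: [0x438f, 0xd7c7, 0x5fcc, 0xfa80, 0xfef5]
Step 1: Sum all words
Raw sum = 17295 + 55239 + 24524 + 64128 + 65269 = 226455
Step 2: Fold carry: (29847 + 3) = 29850
One's complement = ~29850 & 0xFFFF = 35685

35685


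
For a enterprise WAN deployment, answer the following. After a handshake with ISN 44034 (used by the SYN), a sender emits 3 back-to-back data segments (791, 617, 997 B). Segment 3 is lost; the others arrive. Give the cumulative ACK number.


SYN uses sequence number 44034; first data byte = ISN + 1 = 44035.
Segment 1: SEQ = 44035, len = 791 B, covers [44035, 44825]
Segment 2: SEQ = 44826, len = 617 B, covers [44826, 45442]
Segment 3: SEQ = 45443, len = 997 B, covers [45443, 46439] [LOST]
In-order data received: bytes [44035, 45442] (segments 1..2).
Segment 3 missing -> gap begins at byte 45443.
Cumulative ACK = next expected in-order byte = 44035 + 791 + 617 = 45443

45443


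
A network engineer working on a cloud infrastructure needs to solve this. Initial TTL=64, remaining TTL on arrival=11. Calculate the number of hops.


Given: initial TTL = 64, received TTL = 11
Hops = initial TTL - received TTL
Hops = 64 - 11 = 53

53


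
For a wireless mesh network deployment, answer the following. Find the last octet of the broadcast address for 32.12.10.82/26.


Given: IP = 32.12.10.82, prefix = /26
Host bits = 32 - 26 = 6
Network last octet = 82 AND mask = 64
Host part size = 2^6 - 1 = 63
Broadcast last octet = 64 OR 63 = 127

127


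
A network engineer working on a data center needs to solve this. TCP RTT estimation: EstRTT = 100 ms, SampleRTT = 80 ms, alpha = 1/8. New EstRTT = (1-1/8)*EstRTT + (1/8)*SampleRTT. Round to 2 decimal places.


Given: EstRTT = 100 ms, SampleRTT = 80 ms, alpha = 1/8
New EstRTT = (1 - alpha) * EstRTT + alpha * SampleRTT
(7/8) * 100 = 87.5
(1/8) * 80 = 10
New EstRTT = 87.5 + 10 = 97.5 ms -> 97.50 ms (2 dp)

97.50


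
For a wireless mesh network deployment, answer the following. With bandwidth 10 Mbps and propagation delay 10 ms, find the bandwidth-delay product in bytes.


Given: bandwidth = 10 Mbps, delay = 10 ms
BDP in bits = 10 * 10^6 * 10 / 1000
BDP in bits = 100000
BDP in bytes = 100000 / 8 = 12500

12500


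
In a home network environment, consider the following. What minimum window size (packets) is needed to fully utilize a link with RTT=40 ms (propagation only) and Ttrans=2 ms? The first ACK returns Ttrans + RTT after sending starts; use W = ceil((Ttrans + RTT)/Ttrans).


Given: Ttrans = 2 ms, RTT = 40 ms (= 2 * Tprop, Tprop = 20 ms)
Time until first ACK returns = Ttrans + RTT = 2 + 40 = 42 ms
Need W * Ttrans >= Ttrans + RTT  ->  W >= (Ttrans + RTT) / Ttrans
(Ttrans + RTT) / Ttrans = 42 / 2 = 21
W_min = ceil(21) = 21

21


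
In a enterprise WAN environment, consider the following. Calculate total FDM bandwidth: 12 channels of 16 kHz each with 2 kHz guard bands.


Given: 12 channels, 16 kHz each, guard = 2 kHz
Channel bandwidth = 12 * 16 = 192 kHz
Guard bands = 11 gaps * 2 kHz = 22 kHz
Total = 192 + 22 = 214 kHz

214


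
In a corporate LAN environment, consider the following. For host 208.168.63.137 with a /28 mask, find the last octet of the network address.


Given: IP = 208.168.63.137, prefix = /28
Subnet mask = 255.255.255.240
Last octet of IP: 137
Last octet of mask: 240
Network last octet = 137 AND 240 = 128

128


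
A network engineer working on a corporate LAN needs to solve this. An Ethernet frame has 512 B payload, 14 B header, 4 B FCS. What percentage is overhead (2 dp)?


Given: payload = 512 B, header = 14 B, trailer = 4 B
Overhead bytes = header + trailer = 14 + 4 = 18
Total frame = payload + overhead = 512 + 18 = 530
Overhead % = 18 / 530 * 100 = 3.3962% -> 3.40% (2 dp)

3.40


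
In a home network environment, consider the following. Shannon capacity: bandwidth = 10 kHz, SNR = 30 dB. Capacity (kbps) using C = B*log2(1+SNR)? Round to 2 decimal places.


Given: B = 10 kHz, SNR = 30 dB
SNR linear = 10^(30/10) = 1000
1 + SNR = 1001
log2(1001) = 9.9672262588
C = 10 * 1000 * 9.9672262588 = 99672.2626 bps
C = 99.672263 kbps -> 99.67 kbps (2 dp)

99.67


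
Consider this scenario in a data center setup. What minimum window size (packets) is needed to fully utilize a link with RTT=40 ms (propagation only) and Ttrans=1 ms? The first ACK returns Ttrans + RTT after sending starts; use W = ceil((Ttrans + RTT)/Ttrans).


Given: Ttrans = 1 ms, RTT = 40 ms (= 2 * Tprop, Tprop = 20 ms)
Time until first ACK returns = Ttrans + RTT = 1 + 40 = 41 ms
Need W * Ttrans >= Ttrans + RTT  ->  W >= (Ttrans + RTT) / Ttrans
(Ttrans + RTT) / Ttrans = 41 / 1 = 41
W_min = ceil(41) = 41

41


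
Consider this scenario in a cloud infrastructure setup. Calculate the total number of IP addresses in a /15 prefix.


Given: CIDR prefix /15
Host bits = 32 - 15 = 17
Total addresses = 2^17 = 131072

131072


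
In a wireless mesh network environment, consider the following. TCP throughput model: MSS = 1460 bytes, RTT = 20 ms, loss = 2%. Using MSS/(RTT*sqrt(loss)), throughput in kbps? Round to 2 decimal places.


Given: MSS = 1460 bytes, RTT = 20 ms, loss = 2%
RTT in seconds = 20 / 1000 = 0.02
Loss rate = 2% = 0.02
sqrt(loss) = sqrt(0.02) = 0.141421356237
Throughput (bytes/s) = 1460 / (0.02 * 0.141421356237) = 516187.9503
Throughput (kbps) = 516187.9503 * 8 / 1000 = 4129.503602 -> 4129.50 kbps (2 dp)

4129.50


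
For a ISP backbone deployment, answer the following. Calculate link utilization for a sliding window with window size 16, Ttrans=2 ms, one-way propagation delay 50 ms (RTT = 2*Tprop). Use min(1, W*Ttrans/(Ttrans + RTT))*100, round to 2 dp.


Given: W = 16, Ttrans = 2 ms, RTT = 100 ms (= 2 * Tprop, Tprop = 50 ms)
Cycle time = Ttrans + RTT = 2 + 100 = 102 ms (first packet sent until its ACK returns)
W * Ttrans = 16 * 2 = 32 ms of sending per cycle
W * Ttrans / (Ttrans + RTT) = 32 / 102 = 0.313725
U = min(1, 0.313725) = 0.313725
U% = 31.37%

31.37


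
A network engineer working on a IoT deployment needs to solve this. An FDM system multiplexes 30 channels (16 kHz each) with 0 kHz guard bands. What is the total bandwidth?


Given: 30 channels, 16 kHz each, guard = 0 kHz
Channel bandwidth = 30 * 16 = 480 kHz
Guard bands = 29 gaps * 0 kHz = 0 kHz
Total = 480 + 0 = 480 kHz

480


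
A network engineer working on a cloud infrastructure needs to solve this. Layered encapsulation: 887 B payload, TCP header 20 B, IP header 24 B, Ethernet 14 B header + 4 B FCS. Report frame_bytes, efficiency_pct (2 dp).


TCP segment = 887 + 20 = 907 B
IP packet = 907 + 24 = 931 B
Ethernet frame = 931 + 14 + 4 = 949 B
Efficiency = app / frame = 887 / 949 = 0.934668 = 93.4668% -> 93.47% (2 dp)

949, 93.47


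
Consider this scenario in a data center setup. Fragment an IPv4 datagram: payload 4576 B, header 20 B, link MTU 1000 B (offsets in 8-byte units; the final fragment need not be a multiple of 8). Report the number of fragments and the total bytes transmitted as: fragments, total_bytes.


Max data per non-final fragment = floor((MTU - header)/8)*8 = floor((1000 - 20)/8)*8 = floor(980/8)*8 = 976 B
Final fragment needs no 8-byte alignment: it can carry up to MTU - header = 980 B
Non-final fragments needed = ceil((payload - 980) / 976) = ceil(3596/976) = ceil(3.6844) = 4
Number of fragments = 4 + 1 = 5
Fragment sizes (data): 4 * 976 B + 672 B (last, 672 <= 980 OK)
Total bytes sent = payload + n_frags * header = 4576 + 5*20 = 4576 + 100 = 4676 B

5, 4676


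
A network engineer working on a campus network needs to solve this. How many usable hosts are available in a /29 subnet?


Given: subnet mask /29
Host bits = 32 - 29 = 3
Total addresses = 2^3 = 8
Usable hosts = 8 - 2 (network + broadcast) = 6

6


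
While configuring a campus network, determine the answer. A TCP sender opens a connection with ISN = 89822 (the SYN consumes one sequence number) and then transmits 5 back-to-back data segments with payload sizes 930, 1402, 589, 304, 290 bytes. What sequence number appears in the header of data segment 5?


The SYN occupies sequence number ISN = 89822, so the first data byte is ISN + 1 = 89823.
SEQ of data segment i = (ISN + 1) + sum of payload sizes of segments 1..i-1.
Segment 1: SEQ = 89823, payload = 930 bytes
Segment 2: SEQ = 90753, payload = 1402 bytes
Segment 3: SEQ = 92155, payload = 589 bytes
Segment 4: SEQ = 92744, payload = 304 bytes
Segment 5: SEQ = 93048, payload = 290 bytes
SEQ of segment 5 = 89823 + 930 + 1402 + 589 + 304 = 93048

93048


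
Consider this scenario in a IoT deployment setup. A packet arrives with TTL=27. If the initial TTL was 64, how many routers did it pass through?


Given: initial TTL = 64, received TTL = 27
Hops = initial TTL - received TTL
Hops = 64 - 27 = 37

37


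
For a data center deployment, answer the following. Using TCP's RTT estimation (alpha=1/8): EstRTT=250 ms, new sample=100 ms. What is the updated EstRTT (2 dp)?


Given: EstRTT = 250 ms, SampleRTT = 100 ms, alpha = 1/8
New EstRTT = (1 - alpha) * EstRTT + alpha * SampleRTT
(7/8) * 250 = 218.75
(1/8) * 100 = 12.5
New EstRTT = 218.75 + 12.5 = 231.25 ms -> 231.25 ms (2 dp)

231.25


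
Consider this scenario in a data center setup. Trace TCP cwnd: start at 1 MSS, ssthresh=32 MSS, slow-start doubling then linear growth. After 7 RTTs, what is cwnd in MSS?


RTT 0: cwnd = 1 MSS (initial)
RTT 1: cwnd = 2 MSS (slow start, doubled)
RTT 2: cwnd = 4 MSS (slow start, doubled)
RTT 3: cwnd = 8 MSS (slow start, doubled)
RTT 4: cwnd = 16 MSS (slow start, doubled)
RTT 5: cwnd = 32 MSS (slow start, doubled)
RTT 6: cwnd = 33 MSS (congestion avoidance, +1)
RTT 7: cwnd = 34 MSS (congestion avoidance, +1)

34


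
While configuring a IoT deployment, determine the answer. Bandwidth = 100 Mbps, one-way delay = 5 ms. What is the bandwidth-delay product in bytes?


Given: bandwidth = 100 Mbps, delay = 5 ms
BDP in bits = 100 * 10^6 * 5 / 1000
BDP in bits = 500000
BDP in bytes = 500000 / 8 = 62500

62500


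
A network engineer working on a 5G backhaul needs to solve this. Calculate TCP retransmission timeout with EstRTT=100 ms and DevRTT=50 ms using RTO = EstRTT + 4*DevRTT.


Given: EstRTT = 100 ms, DevRTT = 50 ms
Timeout = EstRTT + 4 * DevRTT
4 * DevRTT = 4 * 50 = 200
Timeout = 100 + 200 = 300 ms

300


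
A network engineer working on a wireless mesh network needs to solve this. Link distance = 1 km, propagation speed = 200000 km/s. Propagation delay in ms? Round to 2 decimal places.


Given: distance = 1 km, speed = 200000 km/s
Delay = distance / speed = 1 / 200000 seconds
Delay in ms = 1 * 1000 / 200000
Delay = 0.0050 ms
Rounded to 2 dp = 0.01 ms

0.01


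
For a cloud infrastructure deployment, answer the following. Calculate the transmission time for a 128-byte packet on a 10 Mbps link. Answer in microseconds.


Given: packet = 128 bytes, bandwidth = 10 Mbps
Packet in bits = 128 * 8 = 1024 bits
Bandwidth = 10 * 10^6 = 10000000 bps
Time = 1024 / 10000000 seconds
Time in us = 1024 * 10^6 / 10000000 = 102.4

102.4


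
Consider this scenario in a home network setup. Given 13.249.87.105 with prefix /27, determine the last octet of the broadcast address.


Given: IP = 13.249.87.105, prefix = /27
Host bits = 32 - 27 = 5
Network last octet = 105 AND mask = 96
Host part size = 2^5 - 1 = 31
Broadcast last octet = 96 OR 31 = 127

127


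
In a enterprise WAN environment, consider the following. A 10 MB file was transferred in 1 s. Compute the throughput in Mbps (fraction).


Given: file = 10 MB, time = 1 s
File in Mb = 10 * 8 = 80 Mb
Throughput = 80 / 1 Mbps
Throughput = 80 Mbps

80


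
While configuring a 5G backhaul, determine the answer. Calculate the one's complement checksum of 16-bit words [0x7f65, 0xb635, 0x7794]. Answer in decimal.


Given words: [0x7f65, 0xb635, 0x7794]
Step 1: Sum all words
Raw sum = 32613 + 46645 + 30612 = 109870
Step 2: Fold carry: (44334 + 1) = 44335
One's complement = ~44335 & 0xFFFF = 21200

21200


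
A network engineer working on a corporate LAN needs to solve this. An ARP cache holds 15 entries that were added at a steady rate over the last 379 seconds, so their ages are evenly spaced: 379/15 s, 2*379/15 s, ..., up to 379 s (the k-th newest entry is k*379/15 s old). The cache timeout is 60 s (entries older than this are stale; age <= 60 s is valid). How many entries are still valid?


Ages are k * 379/15 s for k = 1..15 (spacing = 25.2667 s).
Entry k is valid iff k * 379/15 <= 60 iff k <= 15 * 60 / 379 = 2.3747
n_valid = floor(2.3747) = 2
(n_stale = 15 - 2 = 13)

2


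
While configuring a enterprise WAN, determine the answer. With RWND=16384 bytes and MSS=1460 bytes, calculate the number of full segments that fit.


Given: RWND = 16384 bytes, MSS = 1460 bytes
Full segments = floor(RWND / MSS)
Full segments = floor(16384 / 1460)
Full segments = floor(11.2219) = 11

11


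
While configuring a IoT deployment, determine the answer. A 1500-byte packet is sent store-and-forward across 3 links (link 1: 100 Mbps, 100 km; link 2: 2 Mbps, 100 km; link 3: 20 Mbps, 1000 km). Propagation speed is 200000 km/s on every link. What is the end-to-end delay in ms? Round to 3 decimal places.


Packet = 1500 bytes = 12000 bits. Store-and-forward: sum (t_trans + t_prop) per link.
Link 1: t_trans = 12000/(100*10^6) s = 0.1200 ms; t_prop = 100/200000 s = 0.5000 ms; subtotal = 0.6200 ms
Link 2: t_trans = 12000/(2*10^6) s = 6.0000 ms; t_prop = 100/200000 s = 0.5000 ms; subtotal = 6.5000 ms
Link 3: t_trans = 12000/(20*10^6) s = 0.6000 ms; t_prop = 1000/200000 s = 5.0000 ms; subtotal = 5.6000 ms
End-to-end = 0.6200 + 6.5000 + 5.6000 = 12.7200 ms -> 12.720 ms (3 dp)

12.720


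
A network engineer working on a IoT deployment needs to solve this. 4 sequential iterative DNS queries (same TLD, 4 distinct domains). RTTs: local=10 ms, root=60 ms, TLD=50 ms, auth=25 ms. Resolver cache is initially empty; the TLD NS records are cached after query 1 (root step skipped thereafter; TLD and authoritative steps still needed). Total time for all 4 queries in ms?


Lookup 1 (cold cache): local + root + TLD + auth = 10 + 60 + 50 + 25 = 145 ms
Lookups 2..4 (TLD NS cached -> skip root; new domain -> still ask TLD and auth): local + TLD + auth = 10 + 50 + 25 = 85 ms each
Remaining 3 lookups: 3 * 85 = 255 ms
Total = 145 + 255 = 400 ms

400


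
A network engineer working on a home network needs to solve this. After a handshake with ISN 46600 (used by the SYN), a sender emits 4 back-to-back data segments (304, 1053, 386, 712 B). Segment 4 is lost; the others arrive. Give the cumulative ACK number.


SYN uses sequence number 46600; first data byte = ISN + 1 = 46601.
Segment 1: SEQ = 46601, len = 304 B, covers [46601, 46904]
Segment 2: SEQ = 46905, len = 1053 B, covers [46905, 47957]
Segment 3: SEQ = 47958, len = 386 B, covers [47958, 48343]
Segment 4: SEQ = 48344, len = 712 B, covers [48344, 49055] [LOST]
In-order data received: bytes [46601, 48343] (segments 1..3).
Segment 4 missing -> gap begins at byte 48344.
Cumulative ACK = next expected in-order byte = 46601 + 304 + 1053 + 386 = 48344

48344


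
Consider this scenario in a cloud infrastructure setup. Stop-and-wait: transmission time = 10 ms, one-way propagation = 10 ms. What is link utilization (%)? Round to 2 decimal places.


Given: Ttrans = 10 ms, Tprop = 10 ms
RTT = 2 * Tprop = 2 * 10 = 20 ms
U = Ttrans / (Ttrans + RTT)
U = 10 / (10 + 20)
U = 10 / 30 = 0.333333
U% = 33.33%

33.33


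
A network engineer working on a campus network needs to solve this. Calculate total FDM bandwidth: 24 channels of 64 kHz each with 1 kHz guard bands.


Given: 24 channels, 64 kHz each, guard = 1 kHz
Channel bandwidth = 24 * 64 = 1536 kHz
Guard bands = 23 gaps * 1 kHz = 23 kHz
Total = 1536 + 23 = 1559 kHz

1559


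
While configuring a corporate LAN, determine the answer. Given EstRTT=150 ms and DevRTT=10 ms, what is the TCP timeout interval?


Given: EstRTT = 150 ms, DevRTT = 10 ms
Timeout = EstRTT + 4 * DevRTT
4 * DevRTT = 4 * 10 = 40
Timeout = 150 + 40 = 190 ms

190


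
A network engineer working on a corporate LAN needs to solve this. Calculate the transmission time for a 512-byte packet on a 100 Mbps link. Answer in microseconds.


Given: packet = 512 bytes, bandwidth = 100 Mbps
Packet in bits = 512 * 8 = 4096 bits
Bandwidth = 100 * 10^6 = 100000000 bps
Time = 4096 / 100000000 seconds
Time in us = 4096 * 10^6 / 100000000 = 40.96

40.96


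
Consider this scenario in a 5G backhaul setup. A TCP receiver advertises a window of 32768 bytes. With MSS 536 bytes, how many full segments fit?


Given: RWND = 32768 bytes, MSS = 536 bytes
Full segments = floor(RWND / MSS)
Full segments = floor(32768 / 536)
Full segments = floor(61.1343) = 61

61


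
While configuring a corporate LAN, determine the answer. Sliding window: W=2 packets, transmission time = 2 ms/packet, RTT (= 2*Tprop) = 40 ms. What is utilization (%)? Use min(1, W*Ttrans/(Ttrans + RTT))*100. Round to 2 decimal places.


Given: W = 2, Ttrans = 2 ms, RTT = 40 ms (= 2 * Tprop, Tprop = 20 ms)
Cycle time = Ttrans + RTT = 2 + 40 = 42 ms (first packet sent until its ACK returns)
W * Ttrans = 2 * 2 = 4 ms of sending per cycle
W * Ttrans / (Ttrans + RTT) = 4 / 42 = 0.095238
U = min(1, 0.095238) = 0.095238
U% = 9.52%

9.52


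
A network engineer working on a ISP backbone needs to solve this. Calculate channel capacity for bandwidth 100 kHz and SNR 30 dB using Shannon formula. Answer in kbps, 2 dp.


Given: B = 100 kHz, SNR = 30 dB
SNR linear = 10^(30/10) = 1000
1 + SNR = 1001
log2(1001) = 9.9672262588
C = 100 * 1000 * 9.9672262588 = 996722.6259 bps
C = 996.722626 kbps -> 996.72 kbps (2 dp)

996.72


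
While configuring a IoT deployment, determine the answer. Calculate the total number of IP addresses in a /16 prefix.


Given: CIDR prefix /16
Host bits = 32 - 16 = 16
Total addresses = 2^16 = 65536

65536


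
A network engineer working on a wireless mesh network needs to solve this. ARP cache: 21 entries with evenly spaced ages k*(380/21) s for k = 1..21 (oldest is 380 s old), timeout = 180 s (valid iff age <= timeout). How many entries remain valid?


Ages are k * 380/21 s for k = 1..21 (spacing = 18.0952 s).
Entry k is valid iff k * 380/21 <= 180 iff k <= 21 * 180 / 380 = 9.9474
n_valid = floor(9.9474) = 9
(n_stale = 21 - 9 = 12)

9


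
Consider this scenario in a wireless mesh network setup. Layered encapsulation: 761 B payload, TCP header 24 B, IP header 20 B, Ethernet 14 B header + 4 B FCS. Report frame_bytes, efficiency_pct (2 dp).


TCP segment = 761 + 24 = 785 B
IP packet = 785 + 20 = 805 B
Ethernet frame = 805 + 14 + 4 = 823 B
Efficiency = app / frame = 761 / 823 = 0.924666 = 92.4666% -> 92.47% (2 dp)

823, 92.47


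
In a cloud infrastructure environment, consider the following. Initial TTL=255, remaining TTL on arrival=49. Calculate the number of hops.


Given: initial TTL = 255, received TTL = 49
Hops = initial TTL - received TTL
Hops = 255 - 49 = 206

206


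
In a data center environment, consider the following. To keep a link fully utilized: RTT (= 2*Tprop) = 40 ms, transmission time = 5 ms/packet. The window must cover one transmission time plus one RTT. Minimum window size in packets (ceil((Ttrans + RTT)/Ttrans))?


Given: Ttrans = 5 ms, RTT = 40 ms (= 2 * Tprop, Tprop = 20 ms)
Time until first ACK returns = Ttrans + RTT = 5 + 40 = 45 ms
Need W * Ttrans >= Ttrans + RTT  ->  W >= (Ttrans + RTT) / Ttrans
(Ttrans + RTT) / Ttrans = 45 / 5 = 9
W_min = ceil(9) = 9

9


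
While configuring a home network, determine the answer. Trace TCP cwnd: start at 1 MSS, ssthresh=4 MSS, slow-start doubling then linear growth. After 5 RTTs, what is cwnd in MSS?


RTT 0: cwnd = 1 MSS (initial)
RTT 1: cwnd = 2 MSS (slow start, doubled)
RTT 2: cwnd = 4 MSS (slow start, doubled)
RTT 3: cwnd = 5 MSS (congestion avoidance, +1)
RTT 4: cwnd = 6 MSS (congestion avoidance, +1)
RTT 5: cwnd = 7 MSS (congestion avoidance, +1)

7


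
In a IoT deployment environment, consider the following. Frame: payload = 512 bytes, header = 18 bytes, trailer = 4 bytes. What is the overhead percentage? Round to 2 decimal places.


Given: payload = 512 B, header = 18 B, trailer = 4 B
Overhead bytes = header + trailer = 18 + 4 = 22
Total frame = payload + overhead = 512 + 22 = 534
Overhead % = 22 / 534 * 100 = 4.1199% -> 4.12% (2 dp)

4.12


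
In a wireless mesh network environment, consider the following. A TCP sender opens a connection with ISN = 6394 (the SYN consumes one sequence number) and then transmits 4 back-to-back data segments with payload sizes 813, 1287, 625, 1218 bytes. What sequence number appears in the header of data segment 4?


The SYN occupies sequence number ISN = 6394, so the first data byte is ISN + 1 = 6395.
SEQ of data segment i = (ISN + 1) + sum of payload sizes of segments 1..i-1.
Segment 1: SEQ = 6395, payload = 813 bytes
Segment 2: SEQ = 7208, payload = 1287 bytes
Segment 3: SEQ = 8495, payload = 625 bytes
Segment 4: SEQ = 9120, payload = 1218 bytes
SEQ of segment 4 = 6395 + 813 + 1287 + 625 = 9120

9120


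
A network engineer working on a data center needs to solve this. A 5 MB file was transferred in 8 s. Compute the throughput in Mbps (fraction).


Given: file = 5 MB, time = 8 s
File in Mb = 5 * 8 = 40 Mb
Throughput = 40 / 8 Mbps
Throughput = 5 Mbps

5


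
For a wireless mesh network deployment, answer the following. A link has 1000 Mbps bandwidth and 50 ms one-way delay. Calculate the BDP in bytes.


Given: bandwidth = 1000 Mbps, delay = 50 ms
BDP in bits = 1000 * 10^6 * 50 / 1000
BDP in bits = 50000000
BDP in bytes = 50000000 / 8 = 6250000

6250000


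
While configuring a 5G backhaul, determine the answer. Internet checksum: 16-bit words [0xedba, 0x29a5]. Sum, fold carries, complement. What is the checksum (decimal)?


Given words: [0xedba, 0x29a5]
Step 1: Sum all words
Raw sum = 60858 + 10661 = 71519
Step 2: Fold carry: (5983 + 1) = 5984
One's complement = ~5984 & 0xFFFF = 59551

59551


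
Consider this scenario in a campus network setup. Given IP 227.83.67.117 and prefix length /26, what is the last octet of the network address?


Given: IP = 227.83.67.117, prefix = /26
Subnet mask = 255.255.255.192
Last octet of IP: 117
Last octet of mask: 192
Network last octet = 117 AND 192 = 64

64


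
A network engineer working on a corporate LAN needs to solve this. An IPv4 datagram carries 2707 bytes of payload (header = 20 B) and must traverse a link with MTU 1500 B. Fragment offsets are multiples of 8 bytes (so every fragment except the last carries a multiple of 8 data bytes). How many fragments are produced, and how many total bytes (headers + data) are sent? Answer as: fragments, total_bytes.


Max data per non-final fragment = floor((MTU - header)/8)*8 = floor((1500 - 20)/8)*8 = floor(1480/8)*8 = 1480 B
Final fragment needs no 8-byte alignment: it can carry up to MTU - header = 1480 B
Non-final fragments needed = ceil((payload - 1480) / 1480) = ceil(1227/1480) = ceil(0.8291) = 1
Number of fragments = 1 + 1 = 2
Fragment sizes (data): 1 * 1480 B + 1227 B (last, 1227 <= 1480 OK)
Total bytes sent = payload + n_frags * header = 2707 + 2*20 = 2707 + 40 = 2747 B

2, 2747


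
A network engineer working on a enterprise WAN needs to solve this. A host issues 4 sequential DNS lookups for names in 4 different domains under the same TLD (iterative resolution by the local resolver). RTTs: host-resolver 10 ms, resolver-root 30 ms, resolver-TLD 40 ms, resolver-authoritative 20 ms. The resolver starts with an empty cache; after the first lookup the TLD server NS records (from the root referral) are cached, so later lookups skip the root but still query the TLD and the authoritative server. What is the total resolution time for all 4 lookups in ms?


Lookup 1 (cold cache): local + root + TLD + auth = 10 + 30 + 40 + 20 = 100 ms
Lookups 2..4 (TLD NS cached -> skip root; new domain -> still ask TLD and auth): local + TLD + auth = 10 + 40 + 20 = 70 ms each
Remaining 3 lookups: 3 * 70 = 210 ms
Total = 100 + 210 = 310 ms

310


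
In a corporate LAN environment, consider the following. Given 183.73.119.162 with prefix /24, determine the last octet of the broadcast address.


Given: IP = 183.73.119.162, prefix = /24
Host bits = 32 - 24 = 8
Network last octet = 162 AND mask = 0
Host part size = 2^8 - 1 = 255
Broadcast last octet = 0 OR 255 = 255

255


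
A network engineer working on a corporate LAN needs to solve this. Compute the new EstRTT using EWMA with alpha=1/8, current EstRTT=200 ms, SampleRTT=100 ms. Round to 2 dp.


Given: EstRTT = 200 ms, SampleRTT = 100 ms, alpha = 1/8
New EstRTT = (1 - alpha) * EstRTT + alpha * SampleRTT
(7/8) * 200 = 175
(1/8) * 100 = 12.5
New EstRTT = 175 + 12.5 = 187.5 ms -> 187.50 ms (2 dp)

187.50


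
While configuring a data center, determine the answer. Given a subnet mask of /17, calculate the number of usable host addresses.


Given: subnet mask /17
Host bits = 32 - 17 = 15
Total addresses = 2^15 = 32768
Usable hosts = 32768 - 2 (network + broadcast) = 32766

32766


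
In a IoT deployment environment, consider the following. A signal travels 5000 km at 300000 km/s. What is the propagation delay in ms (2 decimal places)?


Given: distance = 5000 km, speed = 300000 km/s
Delay = distance / speed = 5000 / 300000 seconds
Delay in ms = 5000 * 1000 / 300000
Delay = 16.6667 ms
Rounded to 2 dp = 16.67 ms

16.67


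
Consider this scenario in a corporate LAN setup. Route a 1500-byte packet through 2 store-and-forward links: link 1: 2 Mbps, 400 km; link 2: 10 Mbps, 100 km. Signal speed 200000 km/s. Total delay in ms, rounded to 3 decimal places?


Packet = 1500 bytes = 12000 bits. Store-and-forward: sum (t_trans + t_prop) per link.
Link 1: t_trans = 12000/(2*10^6) s = 6.0000 ms; t_prop = 400/200000 s = 2.0000 ms; subtotal = 8.0000 ms
Link 2: t_trans = 12000/(10*10^6) s = 1.2000 ms; t_prop = 100/200000 s = 0.5000 ms; subtotal = 1.7000 ms
End-to-end = 8.0000 + 1.7000 = 9.7000 ms -> 9.700 ms (3 dp)

9.700


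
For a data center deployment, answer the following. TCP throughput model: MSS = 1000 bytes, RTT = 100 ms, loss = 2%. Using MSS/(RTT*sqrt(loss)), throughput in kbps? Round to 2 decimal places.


Given: MSS = 1000 bytes, RTT = 100 ms, loss = 2%
RTT in seconds = 100 / 1000 = 0.1
Loss rate = 2% = 0.02
sqrt(loss) = sqrt(0.02) = 0.141421356237
Throughput (bytes/s) = 1000 / (0.1 * 0.141421356237) = 70710.6781
Throughput (kbps) = 70710.6781 * 8 / 1000 = 565.685425 -> 565.69 kbps (2 dp)

565.69


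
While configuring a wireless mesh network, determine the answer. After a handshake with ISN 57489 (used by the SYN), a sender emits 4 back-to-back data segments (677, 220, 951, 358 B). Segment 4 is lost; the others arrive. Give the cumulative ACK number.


SYN uses sequence number 57489; first data byte = ISN + 1 = 57490.
Segment 1: SEQ = 57490, len = 677 B, covers [57490, 58166]
Segment 2: SEQ = 58167, len = 220 B, covers [58167, 58386]
Segment 3: SEQ = 58387, len = 951 B, covers [58387, 59337]
Segment 4: SEQ = 59338, len = 358 B, covers [59338, 59695] [LOST]
In-order data received: bytes [57490, 59337] (segments 1..3).
Segment 4 missing -> gap begins at byte 59338.
Cumulative ACK = next expected in-order byte = 57490 + 677 + 220 + 951 = 59338

59338


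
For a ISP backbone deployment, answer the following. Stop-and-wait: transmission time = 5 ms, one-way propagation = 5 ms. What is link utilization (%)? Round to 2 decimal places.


Given: Ttrans = 5 ms, Tprop = 5 ms
RTT = 2 * Tprop = 2 * 5 = 10 ms
U = Ttrans / (Ttrans + RTT)
U = 5 / (5 + 10)
U = 5 / 15 = 0.333333
U% = 33.33%

33.33


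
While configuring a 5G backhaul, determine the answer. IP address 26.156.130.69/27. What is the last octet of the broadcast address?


Given: IP = 26.156.130.69, prefix = /27
Host bits = 32 - 27 = 5
Network last octet = 69 AND mask = 64
Host part size = 2^5 - 1 = 31
Broadcast last octet = 64 OR 31 = 95

95


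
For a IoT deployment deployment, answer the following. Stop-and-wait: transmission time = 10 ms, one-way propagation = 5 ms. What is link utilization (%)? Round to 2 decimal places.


Given: Ttrans = 10 ms, Tprop = 5 ms
RTT = 2 * Tprop = 2 * 5 = 10 ms
U = Ttrans / (Ttrans + RTT)
U = 10 / (10 + 10)
U = 10 / 20 = 0.5
U% = 50.00%

50.00


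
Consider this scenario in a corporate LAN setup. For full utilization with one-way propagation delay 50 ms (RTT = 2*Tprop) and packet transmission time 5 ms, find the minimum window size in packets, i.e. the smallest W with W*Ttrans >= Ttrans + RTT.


Given: Ttrans = 5 ms, RTT = 100 ms (= 2 * Tprop, Tprop = 50 ms)
Time until first ACK returns = Ttrans + RTT = 5 + 100 = 105 ms
Need W * Ttrans >= Ttrans + RTT  ->  W >= (Ttrans + RTT) / Ttrans
(Ttrans + RTT) / Ttrans = 105 / 5 = 21
W_min = ceil(21) = 21

21


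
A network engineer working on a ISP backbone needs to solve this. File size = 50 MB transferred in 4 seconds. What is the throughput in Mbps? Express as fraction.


Given: file = 50 MB, time = 4 s
File in Mb = 50 * 8 = 400 Mb
Throughput = 400 / 4 Mbps
Throughput = 100 Mbps

100


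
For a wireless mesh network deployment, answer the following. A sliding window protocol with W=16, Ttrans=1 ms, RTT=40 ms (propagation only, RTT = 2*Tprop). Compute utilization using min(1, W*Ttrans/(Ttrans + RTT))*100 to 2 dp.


Given: W = 16, Ttrans = 1 ms, RTT = 40 ms (= 2 * Tprop, Tprop = 20 ms)
Cycle time = Ttrans + RTT = 1 + 40 = 41 ms (first packet sent until its ACK returns)
W * Ttrans = 16 * 1 = 16 ms of sending per cycle
W * Ttrans / (Ttrans + RTT) = 16 / 41 = 0.390244
U = min(1, 0.390244) = 0.390244
U% = 39.02%

39.02


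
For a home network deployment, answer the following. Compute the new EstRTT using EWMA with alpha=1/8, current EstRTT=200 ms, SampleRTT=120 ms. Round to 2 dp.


Given: EstRTT = 200 ms, SampleRTT = 120 ms, alpha = 1/8
New EstRTT = (1 - alpha) * EstRTT + alpha * SampleRTT
(7/8) * 200 = 175
(1/8) * 120 = 15
New EstRTT = 175 + 15 = 190 ms -> 190.00 ms (2 dp)

190.00


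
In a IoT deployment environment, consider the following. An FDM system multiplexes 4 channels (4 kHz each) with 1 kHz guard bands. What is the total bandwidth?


Given: 4 channels, 4 kHz each, guard = 1 kHz
Channel bandwidth = 4 * 4 = 16 kHz
Guard bands = 3 gaps * 1 kHz = 3 kHz
Total = 16 + 3 = 19 kHz

19


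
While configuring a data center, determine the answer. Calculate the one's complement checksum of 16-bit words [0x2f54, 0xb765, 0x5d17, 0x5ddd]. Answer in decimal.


Given words: [0x2f54, 0xb765, 0x5d17, 0x5ddd]
Step 1: Sum all words
Raw sum = 12116 + 46949 + 23831 + 24029 = 106925
Step 2: Fold carry: (41389 + 1) = 41390
One's complement = ~41390 & 0xFFFF = 24145

24145


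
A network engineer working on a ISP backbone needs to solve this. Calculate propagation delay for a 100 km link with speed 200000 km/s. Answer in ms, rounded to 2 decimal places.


Given: distance = 100 km, speed = 200000 km/s
Delay = distance / speed = 100 / 200000 seconds
Delay in ms = 100 * 1000 / 200000
Delay = 0.5000 ms
Rounded to 2 dp = 0.50 ms

0.50
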